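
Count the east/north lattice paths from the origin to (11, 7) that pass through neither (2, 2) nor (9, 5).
Number of paths = 12120

Inclusion–exclusion. Total paths: C(18, 11) = 31824. Through P₁: C(4, 2)·C(14, 9) = 12012. Through P₂: C(14, 9)·C(4, 2) = 12012. Since P₁ is strictly southwest of P₂, a monotone path through both must visit P₁ then P₂; paths through both = C(4, 2)·C(10, 7)·C(4, 2) = 4320. Avoid both = 31824 − 12012 − 12012 + 4320 = 12120.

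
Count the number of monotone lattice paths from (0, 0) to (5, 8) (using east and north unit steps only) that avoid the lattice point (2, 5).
Number of paths = 867

Total paths from (0, 0) to (5, 8): C(13, 5) = 1287. Paths through (2, 5): (paths (0, 0) → (2, 5)) × (paths (2, 5) → (5, 8)) = C(7, 2) · C(6, 3) = 21 · 20 = 420. Avoidance count = 1287 − 420 = 867.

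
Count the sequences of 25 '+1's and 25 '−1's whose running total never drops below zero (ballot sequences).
C_25 = 4861946401452

These ballot sequences are counted by the Catalan number C_n = (1/(n + 1)) · C(2n, n). For n = 25: C_25 = (1/26) · C(50, 25) = 126410606437752/26 = 4861946401452.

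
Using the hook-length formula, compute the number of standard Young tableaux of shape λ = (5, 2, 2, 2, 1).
# SYT of shape (5, 2, 2, 2, 1) = 3520

Hook-length formula: f^λ = n! / Π hook(c), product over all cells c of the Young diagram. For λ = (5, 2, 2, 2, 1), n = 12 boxes. Hook lengths by row (left-to-right, top-to-bottom): [9, 7, 3, 2, 1]; [5, 3]; [4, 2]; [3, 1]; [1]. Product of hooks = 136080. So f^λ = 12! / 136080 = 479001600 / 136080 = 3520.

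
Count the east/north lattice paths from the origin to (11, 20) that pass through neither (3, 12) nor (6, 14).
Number of paths = 63011445

Inclusion–exclusion. Total paths: C(31, 11) = 84672315. Through P₁: C(15, 3)·C(16, 8) = 5855850. Through P₂: C(20, 6)·C(11, 5) = 17907120. Since P₁ is strictly southwest of P₂, a monotone path through both must visit P₁ then P₂; paths through both = C(15, 3)·C(5, 3)·C(11, 5) = 2102100. Avoid both = 84672315 − 5855850 − 17907120 + 2102100 = 63011445.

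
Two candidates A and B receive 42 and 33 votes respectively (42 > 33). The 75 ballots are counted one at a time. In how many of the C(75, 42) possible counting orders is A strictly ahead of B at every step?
Strict-lead orderings = 244022048106645106494

Total orderings of the 75 votes with 42 for A: C(75, 42) = 2033517067555375887450. By the Bertrand ballot formula (Cycle Lemma / reflection principle), the number of orderings in which A is strictly ahead of B throughout is (p − q)/(p + q) · C(p + q, p) = (42 − 33)/(42 + 33) · 2033517067555375887450 = 244022048106645106494.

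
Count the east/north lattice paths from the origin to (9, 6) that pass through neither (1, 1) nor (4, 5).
Number of paths = 2095

Inclusion–exclusion. Total paths: C(15, 9) = 5005. Through P₁: C(2, 1)·C(13, 8) = 2574. Through P₂: C(9, 4)·C(6, 5) = 756. Since P₁ is strictly southwest of P₂, a monotone path through both must visit P₁ then P₂; paths through both = C(2, 1)·C(7, 3)·C(6, 5) = 420. Avoid both = 5005 − 2574 − 756 + 420 = 2095.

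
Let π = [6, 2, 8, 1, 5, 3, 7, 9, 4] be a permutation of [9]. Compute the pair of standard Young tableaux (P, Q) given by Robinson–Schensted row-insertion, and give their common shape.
P = [1, 3, 4, 9] / [2, 5, 7] / [6, 8];  Q = [1, 3, 7, 8] / [2, 5, 9] / [4, 6];  common shape = (4, 3, 2)

Row-insert the values π_1, π_2, … into P one at a time, bumping the leftmost entry strictly greater than the inserted value down to the next row. The recording tableau Q records, in position (i, j), the step at which that cell was added to P.
  Insert 6 (step 1): P = [6];  Q = [1]
  Insert 2 (step 2): P = [2] / [6];  Q = [1] / [2]
  Insert 8 (step 3): P = [2, 8] / [6];  Q = [1, 3] / [2]
  Insert 1 (step 4): P = [1, 8] / [2] / [6];  Q = [1, 3] / [2] / [4]
  Insert 5 (step 5): P = [1, 5] / [2, 8] / [6];  Q = [1, 3] / [2, 5] / [4]
  Insert 3 (step 6): P = [1, 3] / [2, 5] / [6, 8];  Q = [1, 3] / [2, 5] / [4, 6]
  Insert 7 (step 7): P = [1, 3, 7] / [2, 5] / [6, 8];  Q = [1, 3, 7] / [2, 5] / [4, 6]
  Insert 9 (step 8): P = [1, 3, 7, 9] / [2, 5] / [6, 8];  Q = [1, 3, 7, 8] / [2, 5] / [4, 6]
  Insert 4 (step 9): P = [1, 3, 4, 9] / [2, 5, 7] / [6, 8];  Q = [1, 3, 7, 8] / [2, 5, 9] / [4, 6]
Final shape: (4, 3, 2).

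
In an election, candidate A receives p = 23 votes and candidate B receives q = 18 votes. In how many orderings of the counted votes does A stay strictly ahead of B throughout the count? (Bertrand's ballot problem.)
Strict-lead orderings = 24647883000

Total orderings of the 41 votes with 23 for A: C(41, 23) = 202112640600. By the Bertrand ballot formula (Cycle Lemma / reflection principle), the number of orderings in which A is strictly ahead of B throughout is (p − q)/(p + q) · C(p + q, p) = (23 − 18)/(23 + 18) · 202112640600 = 24647883000.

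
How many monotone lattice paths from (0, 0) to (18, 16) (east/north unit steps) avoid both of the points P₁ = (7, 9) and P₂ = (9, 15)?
Number of paths = 1830023030

Inclusion–exclusion. Total paths: C(34, 18) = 2203961430. Through P₁: C(16, 7)·C(18, 11) = 364066560. Through P₂: C(24, 9)·C(10, 9) = 13075040. Since P₁ is strictly southwest of P₂, a monotone path through both must visit P₁ then P₂; paths through both = C(16, 7)·C(8, 2)·C(10, 9) = 3203200. Avoid both = 2203961430 − 364066560 − 13075040 + 3203200 = 1830023030.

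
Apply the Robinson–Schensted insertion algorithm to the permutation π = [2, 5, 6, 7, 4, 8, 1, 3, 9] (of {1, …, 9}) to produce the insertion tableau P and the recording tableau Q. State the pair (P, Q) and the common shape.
P = [1, 3, 6, 7, 8, 9] / [2, 4] / [5];  Q = [1, 2, 3, 4, 6, 9] / [5, 8] / [7];  common shape = (6, 2, 1)

Row-insert the values π_1, π_2, … into P one at a time, bumping the leftmost entry strictly greater than the inserted value down to the next row. The recording tableau Q records, in position (i, j), the step at which that cell was added to P.
  Insert 2 (step 1): P = [2];  Q = [1]
  Insert 5 (step 2): P = [2, 5];  Q = [1, 2]
  Insert 6 (step 3): P = [2, 5, 6];  Q = [1, 2, 3]
  Insert 7 (step 4): P = [2, 5, 6, 7];  Q = [1, 2, 3, 4]
  Insert 4 (step 5): P = [2, 4, 6, 7] / [5];  Q = [1, 2, 3, 4] / [5]
  Insert 8 (step 6): P = [2, 4, 6, 7, 8] / [5];  Q = [1, 2, 3, 4, 6] / [5]
  Insert 1 (step 7): P = [1, 4, 6, 7, 8] / [2] / [5];  Q = [1, 2, 3, 4, 6] / [5] / [7]
  Insert 3 (step 8): P = [1, 3, 6, 7, 8] / [2, 4] / [5];  Q = [1, 2, 3, 4, 6] / [5, 8] / [7]
  Insert 9 (step 9): P = [1, 3, 6, 7, 8, 9] / [2, 4] / [5];  Q = [1, 2, 3, 4, 6, 9] / [5, 8] / [7]
Final shape: (6, 2, 1).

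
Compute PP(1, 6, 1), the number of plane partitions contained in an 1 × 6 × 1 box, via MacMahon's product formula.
PP(1, 6, 1) = 7

Evaluate the triple product over i = 1..1, j = 1..6, k = 1..1. The factors are (2/1) · (3/2) · (4/3) · (5/4) · (6/5) · (7/6). The numerators and denominators telescope so the product is an integer; carrying out the multiplication exactly gives PP(1, 6, 1) = 7.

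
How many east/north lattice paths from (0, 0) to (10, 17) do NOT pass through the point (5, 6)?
Number of paths = 6418269

Total paths from (0, 0) to (10, 17): C(27, 10) = 8436285. Paths through (5, 6): (paths (0, 0) → (5, 6)) × (paths (5, 6) → (10, 17)) = C(11, 5) · C(16, 5) = 462 · 4368 = 2018016. Avoidance count = 8436285 − 2018016 = 6418269.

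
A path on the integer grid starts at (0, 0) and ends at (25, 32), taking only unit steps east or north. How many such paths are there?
Number of paths = 9929472283517787

A monotone lattice path from (0, 0) to (25, 32) consists of 25 east steps and 32 north steps in some order, so it is determined by which 25 of the 57 steps are east. The count is C(57, 25) = 9929472283517787.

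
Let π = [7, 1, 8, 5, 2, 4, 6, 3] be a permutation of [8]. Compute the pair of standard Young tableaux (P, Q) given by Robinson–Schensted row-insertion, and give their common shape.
P = [1, 2, 3, 6] / [4, 8] / [5] / [7];  Q = [1, 3, 6, 7] / [2, 4] / [5] / [8];  common shape = (4, 2, 1, 1)

Row-insert the values π_1, π_2, … into P one at a time, bumping the leftmost entry strictly greater than the inserted value down to the next row. The recording tableau Q records, in position (i, j), the step at which that cell was added to P.
  Insert 7 (step 1): P = [7];  Q = [1]
  Insert 1 (step 2): P = [1] / [7];  Q = [1] / [2]
  Insert 8 (step 3): P = [1, 8] / [7];  Q = [1, 3] / [2]
  Insert 5 (step 4): P = [1, 5] / [7, 8];  Q = [1, 3] / [2, 4]
  Insert 2 (step 5): P = [1, 2] / [5, 8] / [7];  Q = [1, 3] / [2, 4] / [5]
  Insert 4 (step 6): P = [1, 2, 4] / [5, 8] / [7];  Q = [1, 3, 6] / [2, 4] / [5]
  Insert 6 (step 7): P = [1, 2, 4, 6] / [5, 8] / [7];  Q = [1, 3, 6, 7] / [2, 4] / [5]
  Insert 3 (step 8): P = [1, 2, 3, 6] / [4, 8] / [5] / [7];  Q = [1, 3, 6, 7] / [2, 4] / [5] / [8]
Final shape: (4, 2, 1, 1).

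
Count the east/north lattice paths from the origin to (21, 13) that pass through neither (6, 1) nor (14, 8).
Number of paths = 588714540

Inclusion–exclusion. Total paths: C(34, 21) = 927983760. Through P₁: C(7, 6)·C(27, 15) = 121687020. Through P₂: C(22, 14)·C(12, 7) = 253257840. Since P₁ is strictly southwest of P₂, a monotone path through both must visit P₁ then P₂; paths through both = C(7, 6)·C(15, 8)·C(12, 7) = 35675640. Avoid both = 927983760 − 121687020 − 253257840 + 35675640 = 588714540.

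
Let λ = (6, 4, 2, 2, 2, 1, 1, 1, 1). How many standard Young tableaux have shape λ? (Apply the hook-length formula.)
# SYT of shape (6, 4, 2, 2, 2, 1, 1, 1, 1) = 75582000

Hook-length formula: f^λ = n! / Π hook(c), product over all cells c of the Young diagram. For λ = (6, 4, 2, 2, 2, 1, 1, 1, 1), n = 20 boxes. Hook lengths by row (left-to-right, top-to-bottom): [14, 9, 5, 4, 2, 1]; [11, 6, 2, 1]; [8, 3]; [7, 2]; [6, 1]; [4]; [3]; [2]; [1]. Product of hooks = 32188907520. So f^λ = 20! / 32188907520 = 2432902008176640000 / 32188907520 = 75582000.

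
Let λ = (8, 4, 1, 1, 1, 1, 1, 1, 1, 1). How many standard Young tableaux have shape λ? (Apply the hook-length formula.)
# SYT of shape (8, 4, 1, 1, 1, 1, 1, 1, 1, 1) = 6113250

Hook-length formula: f^λ = n! / Π hook(c), product over all cells c of the Young diagram. For λ = (8, 4, 1, 1, 1, 1, 1, 1, 1, 1), n = 20 boxes. Hook lengths by row (left-to-right, top-to-bottom): [17, 8, 7, 6, 4, 3, 2, 1]; [12, 3, 2, 1]; [8]; [7]; [6]; [5]; [4]; [3]; [2]; [1]. Product of hooks = 397971947520. So f^λ = 20! / 397971947520 = 2432902008176640000 / 397971947520 = 6113250.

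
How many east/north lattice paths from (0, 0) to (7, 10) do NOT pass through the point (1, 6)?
Number of paths = 17978

Total paths from (0, 0) to (7, 10): C(17, 7) = 19448. Paths through (1, 6): (paths (0, 0) → (1, 6)) × (paths (1, 6) → (7, 10)) = C(7, 1) · C(10, 6) = 7 · 210 = 1470. Avoidance count = 19448 − 1470 = 17978.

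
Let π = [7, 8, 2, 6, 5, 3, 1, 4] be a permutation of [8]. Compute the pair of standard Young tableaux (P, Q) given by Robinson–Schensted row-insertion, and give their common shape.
P = [1, 3, 4] / [2, 8] / [5] / [6] / [7];  Q = [1, 2, 8] / [3, 4] / [5] / [6] / [7];  common shape = (3, 2, 1, 1, 1)

Row-insert the values π_1, π_2, … into P one at a time, bumping the leftmost entry strictly greater than the inserted value down to the next row. The recording tableau Q records, in position (i, j), the step at which that cell was added to P.
  Insert 7 (step 1): P = [7];  Q = [1]
  Insert 8 (step 2): P = [7, 8];  Q = [1, 2]
  Insert 2 (step 3): P = [2, 8] / [7];  Q = [1, 2] / [3]
  Insert 6 (step 4): P = [2, 6] / [7, 8];  Q = [1, 2] / [3, 4]
  Insert 5 (step 5): P = [2, 5] / [6, 8] / [7];  Q = [1, 2] / [3, 4] / [5]
  Insert 3 (step 6): P = [2, 3] / [5, 8] / [6] / [7];  Q = [1, 2] / [3, 4] / [5] / [6]
  Insert 1 (step 7): P = [1, 3] / [2, 8] / [5] / [6] / [7];  Q = [1, 2] / [3, 4] / [5] / [6] / [7]
  Insert 4 (step 8): P = [1, 3, 4] / [2, 8] / [5] / [6] / [7];  Q = [1, 2, 8] / [3, 4] / [5] / [6] / [7]
Final shape: (3, 2, 1, 1, 1).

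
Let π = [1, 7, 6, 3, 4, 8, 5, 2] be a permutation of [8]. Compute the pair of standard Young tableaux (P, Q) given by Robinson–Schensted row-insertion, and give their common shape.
P = [1, 2, 4, 5] / [3, 8] / [6] / [7];  Q = [1, 2, 5, 6] / [3, 7] / [4] / [8];  common shape = (4, 2, 1, 1)

Row-insert the values π_1, π_2, … into P one at a time, bumping the leftmost entry strictly greater than the inserted value down to the next row. The recording tableau Q records, in position (i, j), the step at which that cell was added to P.
  Insert 1 (step 1): P = [1];  Q = [1]
  Insert 7 (step 2): P = [1, 7];  Q = [1, 2]
  Insert 6 (step 3): P = [1, 6] / [7];  Q = [1, 2] / [3]
  Insert 3 (step 4): P = [1, 3] / [6] / [7];  Q = [1, 2] / [3] / [4]
  Insert 4 (step 5): P = [1, 3, 4] / [6] / [7];  Q = [1, 2, 5] / [3] / [4]
  Insert 8 (step 6): P = [1, 3, 4, 8] / [6] / [7];  Q = [1, 2, 5, 6] / [3] / [4]
  Insert 5 (step 7): P = [1, 3, 4, 5] / [6, 8] / [7];  Q = [1, 2, 5, 6] / [3, 7] / [4]
  Insert 2 (step 8): P = [1, 2, 4, 5] / [3, 8] / [6] / [7];  Q = [1, 2, 5, 6] / [3, 7] / [4] / [8]
Final shape: (4, 2, 1, 1).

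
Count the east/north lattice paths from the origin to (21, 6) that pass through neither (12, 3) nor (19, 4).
Number of paths = 164620

Inclusion–exclusion. Total paths: C(27, 21) = 296010. Through P₁: C(15, 12)·C(12, 9) = 100100. Through P₂: C(23, 19)·C(4, 2) = 53130. Since P₁ is strictly southwest of P₂, a monotone path through both must visit P₁ then P₂; paths through both = C(15, 12)·C(8, 7)·C(4, 2) = 21840. Avoid both = 296010 − 100100 − 53130 + 21840 = 164620.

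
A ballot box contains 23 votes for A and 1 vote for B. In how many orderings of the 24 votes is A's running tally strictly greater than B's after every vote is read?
Strict-lead orderings = 22

Total orderings of the 24 votes with 23 for A: C(24, 23) = 24. By the Bertrand ballot formula (Cycle Lemma / reflection principle), the number of orderings in which A is strictly ahead of B throughout is (p − q)/(p + q) · C(p + q, p) = (23 − 1)/(23 + 1) · 24 = 22.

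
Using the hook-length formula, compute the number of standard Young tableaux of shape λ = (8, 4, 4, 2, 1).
# SYT of shape (8, 4, 4, 2, 1) = 24942060

Hook-length formula: f^λ = n! / Π hook(c), product over all cells c of the Young diagram. For λ = (8, 4, 4, 2, 1), n = 19 boxes. Hook lengths by row (left-to-right, top-to-bottom): [12, 10, 8, 7, 4, 3, 2, 1]; [7, 5, 3, 2]; [6, 4, 2, 1]; [3, 1]; [1]. Product of hooks = 4877107200. So f^λ = 19! / 4877107200 = 121645100408832000 / 4877107200 = 24942060.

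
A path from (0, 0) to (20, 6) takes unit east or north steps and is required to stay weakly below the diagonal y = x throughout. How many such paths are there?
Number of paths = 164450

By the reflection principle (André's argument), the number of monotone paths to (20, 6) with n ≤ m that never go above y = x is C(26, 20) − C(26, 21) = 230230 − 65780 = 164450.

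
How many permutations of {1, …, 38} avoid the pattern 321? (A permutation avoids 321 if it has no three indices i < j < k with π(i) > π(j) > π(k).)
C_38 = 176733862787006701400

These 321-avoiding permutations are counted by the Catalan number C_n = (1/(n + 1)) · C(2n, n). For n = 38: C_38 = (1/39) · C(76, 38) = 6892620648693261354600/39 = 176733862787006701400.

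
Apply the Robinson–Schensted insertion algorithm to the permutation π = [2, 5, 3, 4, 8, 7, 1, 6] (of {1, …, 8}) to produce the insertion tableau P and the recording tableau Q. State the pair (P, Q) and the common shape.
P = [1, 3, 4, 6] / [2, 7] / [5, 8];  Q = [1, 2, 4, 5] / [3, 6] / [7, 8];  common shape = (4, 2, 2)

Row-insert the values π_1, π_2, … into P one at a time, bumping the leftmost entry strictly greater than the inserted value down to the next row. The recording tableau Q records, in position (i, j), the step at which that cell was added to P.
  Insert 2 (step 1): P = [2];  Q = [1]
  Insert 5 (step 2): P = [2, 5];  Q = [1, 2]
  Insert 3 (step 3): P = [2, 3] / [5];  Q = [1, 2] / [3]
  Insert 4 (step 4): P = [2, 3, 4] / [5];  Q = [1, 2, 4] / [3]
  Insert 8 (step 5): P = [2, 3, 4, 8] / [5];  Q = [1, 2, 4, 5] / [3]
  Insert 7 (step 6): P = [2, 3, 4, 7] / [5, 8];  Q = [1, 2, 4, 5] / [3, 6]
  Insert 1 (step 7): P = [1, 3, 4, 7] / [2, 8] / [5];  Q = [1, 2, 4, 5] / [3, 6] / [7]
  Insert 6 (step 8): P = [1, 3, 4, 6] / [2, 7] / [5, 8];  Q = [1, 2, 4, 5] / [3, 6] / [7, 8]
Final shape: (4, 2, 2).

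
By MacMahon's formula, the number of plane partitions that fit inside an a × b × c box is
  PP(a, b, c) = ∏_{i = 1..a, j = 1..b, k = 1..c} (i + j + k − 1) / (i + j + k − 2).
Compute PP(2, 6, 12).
PP(2, 6, 12) = 71954064

Evaluate the triple product over i = 1..2, j = 1..6, k = 1..12. The factors are (2/1) · (3/2) · (4/3) · (5/4) · (6/5) · (7/6) · (8/7) · (9/8) · … (144 factors total). The numerators and denominators telescope so the product is an integer; carrying out the multiplication exactly gives PP(2, 6, 12) = 71954064.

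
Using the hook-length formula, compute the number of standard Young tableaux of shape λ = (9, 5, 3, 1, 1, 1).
# SYT of shape (9, 5, 3, 1, 1, 1) = 73902400

Hook-length formula: f^λ = n! / Π hook(c), product over all cells c of the Young diagram. For λ = (9, 5, 3, 1, 1, 1), n = 20 boxes. Hook lengths by row (left-to-right, top-to-bottom): [14, 10, 9, 7, 6, 4, 3, 2, 1]; [9, 5, 4, 2, 1]; [6, 2, 1]; [3]; [2]; [1]. Product of hooks = 32920473600. So f^λ = 20! / 32920473600 = 2432902008176640000 / 32920473600 = 73902400.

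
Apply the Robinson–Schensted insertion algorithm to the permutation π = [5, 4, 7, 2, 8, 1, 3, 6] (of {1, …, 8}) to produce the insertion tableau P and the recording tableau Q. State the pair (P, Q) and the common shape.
P = [1, 3, 6] / [2, 7, 8] / [4] / [5];  Q = [1, 3, 5] / [2, 7, 8] / [4] / [6];  common shape = (3, 3, 1, 1)

Row-insert the values π_1, π_2, … into P one at a time, bumping the leftmost entry strictly greater than the inserted value down to the next row. The recording tableau Q records, in position (i, j), the step at which that cell was added to P.
  Insert 5 (step 1): P = [5];  Q = [1]
  Insert 4 (step 2): P = [4] / [5];  Q = [1] / [2]
  Insert 7 (step 3): P = [4, 7] / [5];  Q = [1, 3] / [2]
  Insert 2 (step 4): P = [2, 7] / [4] / [5];  Q = [1, 3] / [2] / [4]
  Insert 8 (step 5): P = [2, 7, 8] / [4] / [5];  Q = [1, 3, 5] / [2] / [4]
  Insert 1 (step 6): P = [1, 7, 8] / [2] / [4] / [5];  Q = [1, 3, 5] / [2] / [4] / [6]
  Insert 3 (step 7): P = [1, 3, 8] / [2, 7] / [4] / [5];  Q = [1, 3, 5] / [2, 7] / [4] / [6]
  Insert 6 (step 8): P = [1, 3, 6] / [2, 7, 8] / [4] / [5];  Q = [1, 3, 5] / [2, 7, 8] / [4] / [6]
Final shape: (3, 3, 1, 1).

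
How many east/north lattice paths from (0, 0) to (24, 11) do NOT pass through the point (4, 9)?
Number of paths = 417060735

Total paths from (0, 0) to (24, 11): C(35, 24) = 417225900. Paths through (4, 9): (paths (0, 0) → (4, 9)) × (paths (4, 9) → (24, 11)) = C(13, 4) · C(22, 20) = 715 · 231 = 165165. Avoidance count = 417225900 − 165165 = 417060735.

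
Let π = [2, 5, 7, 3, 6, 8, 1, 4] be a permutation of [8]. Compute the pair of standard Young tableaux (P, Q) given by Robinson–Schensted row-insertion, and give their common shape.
P = [1, 3, 4, 8] / [2, 6] / [5, 7];  Q = [1, 2, 3, 6] / [4, 5] / [7, 8];  common shape = (4, 2, 2)

Row-insert the values π_1, π_2, … into P one at a time, bumping the leftmost entry strictly greater than the inserted value down to the next row. The recording tableau Q records, in position (i, j), the step at which that cell was added to P.
  Insert 2 (step 1): P = [2];  Q = [1]
  Insert 5 (step 2): P = [2, 5];  Q = [1, 2]
  Insert 7 (step 3): P = [2, 5, 7];  Q = [1, 2, 3]
  Insert 3 (step 4): P = [2, 3, 7] / [5];  Q = [1, 2, 3] / [4]
  Insert 6 (step 5): P = [2, 3, 6] / [5, 7];  Q = [1, 2, 3] / [4, 5]
  Insert 8 (step 6): P = [2, 3, 6, 8] / [5, 7];  Q = [1, 2, 3, 6] / [4, 5]
  Insert 1 (step 7): P = [1, 3, 6, 8] / [2, 7] / [5];  Q = [1, 2, 3, 6] / [4, 5] / [7]
  Insert 4 (step 8): P = [1, 3, 4, 8] / [2, 6] / [5, 7];  Q = [1, 2, 3, 6] / [4, 5] / [7, 8]
Final shape: (4, 2, 2).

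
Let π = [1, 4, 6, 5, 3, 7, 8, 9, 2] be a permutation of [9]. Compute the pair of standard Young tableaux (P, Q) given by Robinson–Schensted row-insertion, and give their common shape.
P = [1, 2, 5, 7, 8, 9] / [3] / [4] / [6];  Q = [1, 2, 3, 6, 7, 8] / [4] / [5] / [9];  common shape = (6, 1, 1, 1)

Row-insert the values π_1, π_2, … into P one at a time, bumping the leftmost entry strictly greater than the inserted value down to the next row. The recording tableau Q records, in position (i, j), the step at which that cell was added to P.
  Insert 1 (step 1): P = [1];  Q = [1]
  Insert 4 (step 2): P = [1, 4];  Q = [1, 2]
  Insert 6 (step 3): P = [1, 4, 6];  Q = [1, 2, 3]
  Insert 5 (step 4): P = [1, 4, 5] / [6];  Q = [1, 2, 3] / [4]
  Insert 3 (step 5): P = [1, 3, 5] / [4] / [6];  Q = [1, 2, 3] / [4] / [5]
  Insert 7 (step 6): P = [1, 3, 5, 7] / [4] / [6];  Q = [1, 2, 3, 6] / [4] / [5]
  Insert 8 (step 7): P = [1, 3, 5, 7, 8] / [4] / [6];  Q = [1, 2, 3, 6, 7] / [4] / [5]
  Insert 9 (step 8): P = [1, 3, 5, 7, 8, 9] / [4] / [6];  Q = [1, 2, 3, 6, 7, 8] / [4] / [5]
  Insert 2 (step 9): P = [1, 2, 5, 7, 8, 9] / [3] / [4] / [6];  Q = [1, 2, 3, 6, 7, 8] / [4] / [5] / [9]
Final shape: (6, 1, 1, 1).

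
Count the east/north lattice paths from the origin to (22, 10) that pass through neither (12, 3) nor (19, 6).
Number of paths = 51375900

Inclusion–exclusion. Total paths: C(32, 22) = 64512240. Through P₁: C(15, 12)·C(17, 10) = 8848840. Through P₂: C(25, 19)·C(7, 3) = 6198500. Since P₁ is strictly southwest of P₂, a monotone path through both must visit P₁ then P₂; paths through both = C(15, 12)·C(10, 7)·C(7, 3) = 1911000. Avoid both = 64512240 − 8848840 − 6198500 + 1911000 = 51375900.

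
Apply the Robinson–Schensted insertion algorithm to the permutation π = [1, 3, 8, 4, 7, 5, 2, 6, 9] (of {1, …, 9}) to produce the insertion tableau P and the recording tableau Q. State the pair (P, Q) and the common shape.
P = [1, 2, 4, 5, 6, 9] / [3] / [7] / [8];  Q = [1, 2, 3, 5, 8, 9] / [4] / [6] / [7];  common shape = (6, 1, 1, 1)

Row-insert the values π_1, π_2, … into P one at a time, bumping the leftmost entry strictly greater than the inserted value down to the next row. The recording tableau Q records, in position (i, j), the step at which that cell was added to P.
  Insert 1 (step 1): P = [1];  Q = [1]
  Insert 3 (step 2): P = [1, 3];  Q = [1, 2]
  Insert 8 (step 3): P = [1, 3, 8];  Q = [1, 2, 3]
  Insert 4 (step 4): P = [1, 3, 4] / [8];  Q = [1, 2, 3] / [4]
  Insert 7 (step 5): P = [1, 3, 4, 7] / [8];  Q = [1, 2, 3, 5] / [4]
  Insert 5 (step 6): P = [1, 3, 4, 5] / [7] / [8];  Q = [1, 2, 3, 5] / [4] / [6]
  Insert 2 (step 7): P = [1, 2, 4, 5] / [3] / [7] / [8];  Q = [1, 2, 3, 5] / [4] / [6] / [7]
  Insert 6 (step 8): P = [1, 2, 4, 5, 6] / [3] / [7] / [8];  Q = [1, 2, 3, 5, 8] / [4] / [6] / [7]
  Insert 9 (step 9): P = [1, 2, 4, 5, 6, 9] / [3] / [7] / [8];  Q = [1, 2, 3, 5, 8, 9] / [4] / [6] / [7]
Final shape: (6, 1, 1, 1).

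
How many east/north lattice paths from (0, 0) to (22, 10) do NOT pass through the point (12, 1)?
Number of paths = 63311326

Total paths from (0, 0) to (22, 10): C(32, 22) = 64512240. Paths through (12, 1): (paths (0, 0) → (12, 1)) × (paths (12, 1) → (22, 10)) = C(13, 12) · C(19, 10) = 13 · 92378 = 1200914. Avoidance count = 64512240 − 1200914 = 63311326.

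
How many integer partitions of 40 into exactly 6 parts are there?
p(40, 6 parts) = 1945

Partitions of n into exactly k parts are in bijection with partitions of n − k into at most k parts (subtract 1 from each part). So p(40, exactly 6) = p(34, parts ≤ 6). Computing via the recurrence p(m, j) = p(m, j−1) + p(m−j, j) gives 1945.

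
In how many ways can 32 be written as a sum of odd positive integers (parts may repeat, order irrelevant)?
p_odd(32) = 390

Enumerate partitions using only odd parts via the recurrence o(n, m) = o(n, m−2) + o(n−m, m) over odd m, starting from the largest odd part ≤ n. This gives p_odd(32) = 390. (Euler's theorem: equals the count of distinct-part partitions.)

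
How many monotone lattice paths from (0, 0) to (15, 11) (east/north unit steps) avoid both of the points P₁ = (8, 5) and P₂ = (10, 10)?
Number of paths = 4571294

Inclusion–exclusion. Total paths: C(26, 15) = 7726160. Through P₁: C(13, 8)·C(13, 7) = 2208492. Through P₂: C(20, 10)·C(6, 5) = 1108536. Since P₁ is strictly southwest of P₂, a monotone path through both must visit P₁ then P₂; paths through both = C(13, 8)·C(7, 2)·C(6, 5) = 162162. Avoid both = 7726160 − 2208492 − 1108536 + 162162 = 4571294.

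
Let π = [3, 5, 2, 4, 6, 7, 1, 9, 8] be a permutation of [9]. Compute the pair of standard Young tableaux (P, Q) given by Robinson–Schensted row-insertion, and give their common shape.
P = [1, 4, 6, 7, 8] / [2, 5, 9] / [3];  Q = [1, 2, 5, 6, 8] / [3, 4, 9] / [7];  common shape = (5, 3, 1)

Row-insert the values π_1, π_2, … into P one at a time, bumping the leftmost entry strictly greater than the inserted value down to the next row. The recording tableau Q records, in position (i, j), the step at which that cell was added to P.
  Insert 3 (step 1): P = [3];  Q = [1]
  Insert 5 (step 2): P = [3, 5];  Q = [1, 2]
  Insert 2 (step 3): P = [2, 5] / [3];  Q = [1, 2] / [3]
  Insert 4 (step 4): P = [2, 4] / [3, 5];  Q = [1, 2] / [3, 4]
  Insert 6 (step 5): P = [2, 4, 6] / [3, 5];  Q = [1, 2, 5] / [3, 4]
  Insert 7 (step 6): P = [2, 4, 6, 7] / [3, 5];  Q = [1, 2, 5, 6] / [3, 4]
  Insert 1 (step 7): P = [1, 4, 6, 7] / [2, 5] / [3];  Q = [1, 2, 5, 6] / [3, 4] / [7]
  Insert 9 (step 8): P = [1, 4, 6, 7, 9] / [2, 5] / [3];  Q = [1, 2, 5, 6, 8] / [3, 4] / [7]
  Insert 8 (step 9): P = [1, 4, 6, 7, 8] / [2, 5, 9] / [3];  Q = [1, 2, 5, 6, 8] / [3, 4, 9] / [7]
Final shape: (5, 3, 1).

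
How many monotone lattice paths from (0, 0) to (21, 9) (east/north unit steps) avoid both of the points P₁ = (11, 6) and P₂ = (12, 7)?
Number of paths = 9357634

Inclusion–exclusion. Total paths: C(30, 21) = 14307150. Through P₁: C(17, 11)·C(13, 10) = 3539536. Through P₂: C(19, 12)·C(11, 9) = 2771340. Since P₁ is strictly southwest of P₂, a monotone path through both must visit P₁ then P₂; paths through both = C(17, 11)·C(2, 1)·C(11, 9) = 1361360. Avoid both = 14307150 − 3539536 − 2771340 + 1361360 = 9357634.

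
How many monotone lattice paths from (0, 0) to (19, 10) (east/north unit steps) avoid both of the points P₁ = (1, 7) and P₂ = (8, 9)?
Number of paths = 19731106

Inclusion–exclusion. Total paths: C(29, 19) = 20030010. Through P₁: C(8, 1)·C(21, 18) = 10640. Through P₂: C(17, 8)·C(12, 11) = 291720. Since P₁ is strictly southwest of P₂, a monotone path through both must visit P₁ then P₂; paths through both = C(8, 1)·C(9, 7)·C(12, 11) = 3456. Avoid both = 20030010 − 10640 − 291720 + 3456 = 19731106.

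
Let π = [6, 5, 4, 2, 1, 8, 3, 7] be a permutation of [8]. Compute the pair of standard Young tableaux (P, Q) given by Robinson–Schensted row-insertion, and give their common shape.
P = [1, 3, 7] / [2, 8] / [4] / [5] / [6];  Q = [1, 6, 8] / [2, 7] / [3] / [4] / [5];  common shape = (3, 2, 1, 1, 1)

Row-insert the values π_1, π_2, … into P one at a time, bumping the leftmost entry strictly greater than the inserted value down to the next row. The recording tableau Q records, in position (i, j), the step at which that cell was added to P.
  Insert 6 (step 1): P = [6];  Q = [1]
  Insert 5 (step 2): P = [5] / [6];  Q = [1] / [2]
  Insert 4 (step 3): P = [4] / [5] / [6];  Q = [1] / [2] / [3]
  Insert 2 (step 4): P = [2] / [4] / [5] / [6];  Q = [1] / [2] / [3] / [4]
  Insert 1 (step 5): P = [1] / [2] / [4] / [5] / [6];  Q = [1] / [2] / [3] / [4] / [5]
  Insert 8 (step 6): P = [1, 8] / [2] / [4] / [5] / [6];  Q = [1, 6] / [2] / [3] / [4] / [5]
  Insert 3 (step 7): P = [1, 3] / [2, 8] / [4] / [5] / [6];  Q = [1, 6] / [2, 7] / [3] / [4] / [5]
  Insert 7 (step 8): P = [1, 3, 7] / [2, 8] / [4] / [5] / [6];  Q = [1, 6, 8] / [2, 7] / [3] / [4] / [5]
Final shape: (3, 2, 1, 1, 1).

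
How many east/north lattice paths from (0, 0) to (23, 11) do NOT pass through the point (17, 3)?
Number of paths = 282674340

Total paths from (0, 0) to (23, 11): C(34, 23) = 286097760. Paths through (17, 3): (paths (0, 0) → (17, 3)) × (paths (17, 3) → (23, 11)) = C(20, 17) · C(14, 6) = 1140 · 3003 = 3423420. Avoidance count = 286097760 − 3423420 = 282674340.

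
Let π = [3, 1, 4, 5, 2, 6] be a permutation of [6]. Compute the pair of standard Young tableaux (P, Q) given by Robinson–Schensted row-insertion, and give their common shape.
P = [1, 2, 5, 6] / [3, 4];  Q = [1, 3, 4, 6] / [2, 5];  common shape = (4, 2)

Row-insert the values π_1, π_2, … into P one at a time, bumping the leftmost entry strictly greater than the inserted value down to the next row. The recording tableau Q records, in position (i, j), the step at which that cell was added to P.
  Insert 3 (step 1): P = [3];  Q = [1]
  Insert 1 (step 2): P = [1] / [3];  Q = [1] / [2]
  Insert 4 (step 3): P = [1, 4] / [3];  Q = [1, 3] / [2]
  Insert 5 (step 4): P = [1, 4, 5] / [3];  Q = [1, 3, 4] / [2]
  Insert 2 (step 5): P = [1, 2, 5] / [3, 4];  Q = [1, 3, 4] / [2, 5]
  Insert 6 (step 6): P = [1, 2, 5, 6] / [3, 4];  Q = [1, 3, 4, 6] / [2, 5]
Final shape: (4, 2).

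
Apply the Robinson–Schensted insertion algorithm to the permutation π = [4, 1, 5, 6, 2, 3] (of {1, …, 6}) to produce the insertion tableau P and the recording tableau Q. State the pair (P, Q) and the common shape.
P = [1, 2, 3] / [4, 5, 6];  Q = [1, 3, 4] / [2, 5, 6];  common shape = (3, 3)

Row-insert the values π_1, π_2, … into P one at a time, bumping the leftmost entry strictly greater than the inserted value down to the next row. The recording tableau Q records, in position (i, j), the step at which that cell was added to P.
  Insert 4 (step 1): P = [4];  Q = [1]
  Insert 1 (step 2): P = [1] / [4];  Q = [1] / [2]
  Insert 5 (step 3): P = [1, 5] / [4];  Q = [1, 3] / [2]
  Insert 6 (step 4): P = [1, 5, 6] / [4];  Q = [1, 3, 4] / [2]
  Insert 2 (step 5): P = [1, 2, 6] / [4, 5];  Q = [1, 3, 4] / [2, 5]
  Insert 3 (step 6): P = [1, 2, 3] / [4, 5, 6];  Q = [1, 3, 4] / [2, 5, 6]
Final shape: (3, 3).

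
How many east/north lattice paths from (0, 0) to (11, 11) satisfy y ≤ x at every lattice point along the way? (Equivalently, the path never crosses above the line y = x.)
Number of paths = 58786

By the reflection principle (André's argument), the number of monotone paths to (11, 11) with n ≤ m that never go above y = x is C(22, 11) − C(22, 12) = 705432 − 646646 = 58786.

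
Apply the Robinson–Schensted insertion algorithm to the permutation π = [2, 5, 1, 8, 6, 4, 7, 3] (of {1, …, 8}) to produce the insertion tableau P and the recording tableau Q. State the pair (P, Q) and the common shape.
P = [1, 3, 6, 7] / [2, 4] / [5] / [8];  Q = [1, 2, 4, 7] / [3, 5] / [6] / [8];  common shape = (4, 2, 1, 1)

Row-insert the values π_1, π_2, … into P one at a time, bumping the leftmost entry strictly greater than the inserted value down to the next row. The recording tableau Q records, in position (i, j), the step at which that cell was added to P.
  Insert 2 (step 1): P = [2];  Q = [1]
  Insert 5 (step 2): P = [2, 5];  Q = [1, 2]
  Insert 1 (step 3): P = [1, 5] / [2];  Q = [1, 2] / [3]
  Insert 8 (step 4): P = [1, 5, 8] / [2];  Q = [1, 2, 4] / [3]
  Insert 6 (step 5): P = [1, 5, 6] / [2, 8];  Q = [1, 2, 4] / [3, 5]
  Insert 4 (step 6): P = [1, 4, 6] / [2, 5] / [8];  Q = [1, 2, 4] / [3, 5] / [6]
  Insert 7 (step 7): P = [1, 4, 6, 7] / [2, 5] / [8];  Q = [1, 2, 4, 7] / [3, 5] / [6]
  Insert 3 (step 8): P = [1, 3, 6, 7] / [2, 4] / [5] / [8];  Q = [1, 2, 4, 7] / [3, 5] / [6] / [8]
Final shape: (4, 2, 1, 1).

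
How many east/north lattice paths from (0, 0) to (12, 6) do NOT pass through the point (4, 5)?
Number of paths = 17430

Total paths from (0, 0) to (12, 6): C(18, 12) = 18564. Paths through (4, 5): (paths (0, 0) → (4, 5)) × (paths (4, 5) → (12, 6)) = C(9, 4) · C(9, 8) = 126 · 9 = 1134. Avoidance count = 18564 − 1134 = 17430.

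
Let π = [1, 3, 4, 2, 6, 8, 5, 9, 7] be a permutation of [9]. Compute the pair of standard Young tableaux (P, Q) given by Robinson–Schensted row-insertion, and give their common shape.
P = [1, 2, 4, 5, 7, 9] / [3, 6, 8];  Q = [1, 2, 3, 5, 6, 8] / [4, 7, 9];  common shape = (6, 3)

Row-insert the values π_1, π_2, … into P one at a time, bumping the leftmost entry strictly greater than the inserted value down to the next row. The recording tableau Q records, in position (i, j), the step at which that cell was added to P.
  Insert 1 (step 1): P = [1];  Q = [1]
  Insert 3 (step 2): P = [1, 3];  Q = [1, 2]
  Insert 4 (step 3): P = [1, 3, 4];  Q = [1, 2, 3]
  Insert 2 (step 4): P = [1, 2, 4] / [3];  Q = [1, 2, 3] / [4]
  Insert 6 (step 5): P = [1, 2, 4, 6] / [3];  Q = [1, 2, 3, 5] / [4]
  Insert 8 (step 6): P = [1, 2, 4, 6, 8] / [3];  Q = [1, 2, 3, 5, 6] / [4]
  Insert 5 (step 7): P = [1, 2, 4, 5, 8] / [3, 6];  Q = [1, 2, 3, 5, 6] / [4, 7]
  Insert 9 (step 8): P = [1, 2, 4, 5, 8, 9] / [3, 6];  Q = [1, 2, 3, 5, 6, 8] / [4, 7]
  Insert 7 (step 9): P = [1, 2, 4, 5, 7, 9] / [3, 6, 8];  Q = [1, 2, 3, 5, 6, 8] / [4, 7, 9]
Final shape: (6, 3).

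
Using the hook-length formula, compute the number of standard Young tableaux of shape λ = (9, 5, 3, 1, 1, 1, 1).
# SYT of shape (9, 5, 3, 1, 1, 1, 1) = 279351072

Hook-length formula: f^λ = n! / Π hook(c), product over all cells c of the Young diagram. For λ = (9, 5, 3, 1, 1, 1, 1), n = 21 boxes. Hook lengths by row (left-to-right, top-to-bottom): [15, 10, 9, 7, 6, 4, 3, 2, 1]; [10, 5, 4, 2, 1]; [7, 2, 1]; [4]; [3]; [2]; [1]. Product of hooks = 182891520000. So f^λ = 21! / 182891520000 = 51090942171709440000 / 182891520000 = 279351072.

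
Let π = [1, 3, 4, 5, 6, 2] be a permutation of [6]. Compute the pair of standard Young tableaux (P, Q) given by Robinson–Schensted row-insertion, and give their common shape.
P = [1, 2, 4, 5, 6] / [3];  Q = [1, 2, 3, 4, 5] / [6];  common shape = (5, 1)

Row-insert the values π_1, π_2, … into P one at a time, bumping the leftmost entry strictly greater than the inserted value down to the next row. The recording tableau Q records, in position (i, j), the step at which that cell was added to P.
  Insert 1 (step 1): P = [1];  Q = [1]
  Insert 3 (step 2): P = [1, 3];  Q = [1, 2]
  Insert 4 (step 3): P = [1, 3, 4];  Q = [1, 2, 3]
  Insert 5 (step 4): P = [1, 3, 4, 5];  Q = [1, 2, 3, 4]
  Insert 6 (step 5): P = [1, 3, 4, 5, 6];  Q = [1, 2, 3, 4, 5]
  Insert 2 (step 6): P = [1, 2, 4, 5, 6] / [3];  Q = [1, 2, 3, 4, 5] / [6]
Final shape: (5, 1).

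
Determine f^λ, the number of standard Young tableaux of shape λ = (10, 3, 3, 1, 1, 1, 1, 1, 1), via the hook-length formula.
# SYT of shape (10, 3, 3, 1, 1, 1, 1, 1, 1) = 144848704

Hook-length formula: f^λ = n! / Π hook(c), product over all cells c of the Young diagram. For λ = (10, 3, 3, 1, 1, 1, 1, 1, 1), n = 22 boxes. Hook lengths by row (left-to-right, top-to-bottom): [18, 11, 10, 7, 6, 5, 4, 3, 2, 1]; [10, 3, 2]; [9, 2, 1]; [6]; [5]; [4]; [3]; [2]; [1]. Product of hooks = 7759825920000. So f^λ = 22! / 7759825920000 = 1124000727777607680000 / 7759825920000 = 144848704.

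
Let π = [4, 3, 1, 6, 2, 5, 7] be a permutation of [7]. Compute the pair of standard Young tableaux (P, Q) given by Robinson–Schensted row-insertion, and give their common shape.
P = [1, 2, 5, 7] / [3, 6] / [4];  Q = [1, 4, 6, 7] / [2, 5] / [3];  common shape = (4, 2, 1)

Row-insert the values π_1, π_2, … into P one at a time, bumping the leftmost entry strictly greater than the inserted value down to the next row. The recording tableau Q records, in position (i, j), the step at which that cell was added to P.
  Insert 4 (step 1): P = [4];  Q = [1]
  Insert 3 (step 2): P = [3] / [4];  Q = [1] / [2]
  Insert 1 (step 3): P = [1] / [3] / [4];  Q = [1] / [2] / [3]
  Insert 6 (step 4): P = [1, 6] / [3] / [4];  Q = [1, 4] / [2] / [3]
  Insert 2 (step 5): P = [1, 2] / [3, 6] / [4];  Q = [1, 4] / [2, 5] / [3]
  Insert 5 (step 6): P = [1, 2, 5] / [3, 6] / [4];  Q = [1, 4, 6] / [2, 5] / [3]
  Insert 7 (step 7): P = [1, 2, 5, 7] / [3, 6] / [4];  Q = [1, 4, 6, 7] / [2, 5] / [3]
Final shape: (4, 2, 1).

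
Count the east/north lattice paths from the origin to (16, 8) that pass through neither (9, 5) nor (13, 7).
Number of paths = 305271

Inclusion–exclusion. Total paths: C(24, 16) = 735471. Through P₁: C(14, 9)·C(10, 7) = 240240. Through P₂: C(20, 13)·C(4, 3) = 310080. Since P₁ is strictly southwest of P₂, a monotone path through both must visit P₁ then P₂; paths through both = C(14, 9)·C(6, 4)·C(4, 3) = 120120. Avoid both = 735471 − 240240 − 310080 + 120120 = 305271.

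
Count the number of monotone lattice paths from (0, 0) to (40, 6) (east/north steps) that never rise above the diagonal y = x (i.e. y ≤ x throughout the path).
Number of paths = 7996065

By the reflection principle (André's argument), the number of monotone paths to (40, 6) with n ≤ m that never go above y = x is C(46, 40) − C(46, 41) = 9366819 − 1370754 = 7996065.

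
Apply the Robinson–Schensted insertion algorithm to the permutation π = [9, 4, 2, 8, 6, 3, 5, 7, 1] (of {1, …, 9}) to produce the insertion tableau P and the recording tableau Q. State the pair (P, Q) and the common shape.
P = [1, 3, 5, 7] / [2, 6] / [4] / [8] / [9];  Q = [1, 4, 7, 8] / [2, 5] / [3] / [6] / [9];  common shape = (4, 2, 1, 1, 1)

Row-insert the values π_1, π_2, … into P one at a time, bumping the leftmost entry strictly greater than the inserted value down to the next row. The recording tableau Q records, in position (i, j), the step at which that cell was added to P.
  Insert 9 (step 1): P = [9];  Q = [1]
  Insert 4 (step 2): P = [4] / [9];  Q = [1] / [2]
  Insert 2 (step 3): P = [2] / [4] / [9];  Q = [1] / [2] / [3]
  Insert 8 (step 4): P = [2, 8] / [4] / [9];  Q = [1, 4] / [2] / [3]
  Insert 6 (step 5): P = [2, 6] / [4, 8] / [9];  Q = [1, 4] / [2, 5] / [3]
  Insert 3 (step 6): P = [2, 3] / [4, 6] / [8] / [9];  Q = [1, 4] / [2, 5] / [3] / [6]
  Insert 5 (step 7): P = [2, 3, 5] / [4, 6] / [8] / [9];  Q = [1, 4, 7] / [2, 5] / [3] / [6]
  Insert 7 (step 8): P = [2, 3, 5, 7] / [4, 6] / [8] / [9];  Q = [1, 4, 7, 8] / [2, 5] / [3] / [6]
  Insert 1 (step 9): P = [1, 3, 5, 7] / [2, 6] / [4] / [8] / [9];  Q = [1, 4, 7, 8] / [2, 5] / [3] / [6] / [9]
Final shape: (4, 2, 1, 1, 1).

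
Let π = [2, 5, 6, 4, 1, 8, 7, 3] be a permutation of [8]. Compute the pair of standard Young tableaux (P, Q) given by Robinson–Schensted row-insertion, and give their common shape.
P = [1, 3, 6, 7] / [2, 4] / [5, 8];  Q = [1, 2, 3, 6] / [4, 7] / [5, 8];  common shape = (4, 2, 2)

Row-insert the values π_1, π_2, … into P one at a time, bumping the leftmost entry strictly greater than the inserted value down to the next row. The recording tableau Q records, in position (i, j), the step at which that cell was added to P.
  Insert 2 (step 1): P = [2];  Q = [1]
  Insert 5 (step 2): P = [2, 5];  Q = [1, 2]
  Insert 6 (step 3): P = [2, 5, 6];  Q = [1, 2, 3]
  Insert 4 (step 4): P = [2, 4, 6] / [5];  Q = [1, 2, 3] / [4]
  Insert 1 (step 5): P = [1, 4, 6] / [2] / [5];  Q = [1, 2, 3] / [4] / [5]
  Insert 8 (step 6): P = [1, 4, 6, 8] / [2] / [5];  Q = [1, 2, 3, 6] / [4] / [5]
  Insert 7 (step 7): P = [1, 4, 6, 7] / [2, 8] / [5];  Q = [1, 2, 3, 6] / [4, 7] / [5]
  Insert 3 (step 8): P = [1, 3, 6, 7] / [2, 4] / [5, 8];  Q = [1, 2, 3, 6] / [4, 7] / [5, 8]
Final shape: (4, 2, 2).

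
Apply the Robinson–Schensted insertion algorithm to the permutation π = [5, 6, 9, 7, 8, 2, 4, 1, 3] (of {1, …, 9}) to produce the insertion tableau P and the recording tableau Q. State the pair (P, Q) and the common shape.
P = [1, 3, 7, 8] / [2, 4] / [5, 6] / [9];  Q = [1, 2, 3, 5] / [4, 7] / [6, 9] / [8];  common shape = (4, 2, 2, 1)

Row-insert the values π_1, π_2, … into P one at a time, bumping the leftmost entry strictly greater than the inserted value down to the next row. The recording tableau Q records, in position (i, j), the step at which that cell was added to P.
  Insert 5 (step 1): P = [5];  Q = [1]
  Insert 6 (step 2): P = [5, 6];  Q = [1, 2]
  Insert 9 (step 3): P = [5, 6, 9];  Q = [1, 2, 3]
  Insert 7 (step 4): P = [5, 6, 7] / [9];  Q = [1, 2, 3] / [4]
  Insert 8 (step 5): P = [5, 6, 7, 8] / [9];  Q = [1, 2, 3, 5] / [4]
  Insert 2 (step 6): P = [2, 6, 7, 8] / [5] / [9];  Q = [1, 2, 3, 5] / [4] / [6]
  Insert 4 (step 7): P = [2, 4, 7, 8] / [5, 6] / [9];  Q = [1, 2, 3, 5] / [4, 7] / [6]
  Insert 1 (step 8): P = [1, 4, 7, 8] / [2, 6] / [5] / [9];  Q = [1, 2, 3, 5] / [4, 7] / [6] / [8]
  Insert 3 (step 9): P = [1, 3, 7, 8] / [2, 4] / [5, 6] / [9];  Q = [1, 2, 3, 5] / [4, 7] / [6, 9] / [8]
Final shape: (4, 2, 2, 1).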